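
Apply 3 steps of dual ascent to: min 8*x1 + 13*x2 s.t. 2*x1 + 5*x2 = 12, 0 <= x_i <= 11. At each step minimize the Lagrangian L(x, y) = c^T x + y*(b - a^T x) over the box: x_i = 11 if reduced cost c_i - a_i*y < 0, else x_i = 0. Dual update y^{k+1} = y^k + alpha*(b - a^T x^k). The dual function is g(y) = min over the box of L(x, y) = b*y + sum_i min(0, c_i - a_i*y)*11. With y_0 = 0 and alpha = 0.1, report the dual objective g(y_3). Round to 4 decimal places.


Dual ascent for LP: min 8*x1 + 13*x2, 2*x1 + 5*x2 = 12, 0 <= x_i <= 11
Step 1: y^k = 0.0, reduced costs: (8.0, 13.0)
  x^k = (0.0, 0.0), subgradient = b - a^T x = 12.0
  y^{k+1} = 0.0 + 0.1*12.0 = 1.2
Step 2: y^k = 1.2, reduced costs: (5.6, 7.0)
  x^k = (0.0, 0.0), subgradient = b - a^T x = 12.0
  y^{k+1} = 1.2 + 0.1*12.0 = 2.4
Step 3: y^k = 2.4, reduced costs: (3.2, 1.0)
  x^k = (0.0, 0.0), subgradient = b - a^T x = 12.0
  y^{k+1} = 2.4 + 0.1*12.0 = 3.6
Dual objective at y_3 = 3.6: reduced costs (0.8, -5.0), box minimizer x = (0.0, 11.0)
g(y_3) = b*y + (c1 - a1*y)*x1 + (c2 - a2*y)*x2 = 12*3.6 + 0.8*0.0 + (-5.0)*11.0 = 43.2 + 0.0 - 55.0 = -11.8


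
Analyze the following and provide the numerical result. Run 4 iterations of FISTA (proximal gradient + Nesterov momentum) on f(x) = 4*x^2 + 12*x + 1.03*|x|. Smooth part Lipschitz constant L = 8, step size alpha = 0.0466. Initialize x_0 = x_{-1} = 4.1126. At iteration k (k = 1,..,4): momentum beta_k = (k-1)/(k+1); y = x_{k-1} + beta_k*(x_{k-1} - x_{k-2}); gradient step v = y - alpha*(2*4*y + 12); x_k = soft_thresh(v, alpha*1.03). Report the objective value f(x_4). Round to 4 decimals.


FISTA on f(x) = 4*x^2 + 12*x + 1.03*|x|
L = 8, alpha = 0.0466
Iteration 1: beta = 0.0, y = 4.1126 + 0.0*(4.1126 - 4.1126) = 4.1126
  grad(y) = 44.9008, v = y - alpha*grad = 2.0202
  prox(v) = soft_thresh(2.0202, 0.048) = 1.9722
Iteration 2: beta = 0.3333, y = 1.9722 + 0.3333*(1.9722 - 4.1126) = 1.2588
  grad(y) = 22.0701, v = y - alpha*grad = 0.2303
  prox(v) = soft_thresh(0.2303, 0.048) = 0.1823
Iteration 3: beta = 0.5, y = 0.1823 + 0.5*(0.1823 - 1.9722) = -0.7127
  grad(y) = 6.2987, v = y - alpha*grad = -1.0062
  prox(v) = soft_thresh(-1.0062, 0.048) = -0.9582
Iteration 4: beta = 0.6, y = -0.9582 + 0.6*(-0.9582 - 0.1823) = -1.6425
  grad(y) = -1.1398, v = y - alpha*grad = -1.5894
  prox(v) = soft_thresh(-1.5894, 0.048) = -1.5414
f(x_4) = 4*(-1.5414)^2 + 12*(-1.5414) + 1.03*|-1.5414| = -7.4056


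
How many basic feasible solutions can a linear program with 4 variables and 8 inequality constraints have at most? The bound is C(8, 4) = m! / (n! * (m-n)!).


Each vertex corresponds to some choice of n active constraints out of m, so the number of vertices is at most C(m, n) = m! / (n!(m-n)!).
m = 8, n = 4
Numerator: 8 * 7 * 6 * 5
Denominator: 4! = 24
C(8, 4) = 70


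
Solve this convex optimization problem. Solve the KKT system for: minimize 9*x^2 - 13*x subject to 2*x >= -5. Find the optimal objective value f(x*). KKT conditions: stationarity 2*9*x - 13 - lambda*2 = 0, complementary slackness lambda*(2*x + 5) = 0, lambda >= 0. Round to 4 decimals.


Step 1: Try lambda = 0 (constraint inactive).
Stationarity: 2*9*x - 13 = 0
x* = 13/(2*9) = 13/18 = 0.7222 (rounded; the exact value 13/18 is used below)
Check constraint: 2*0.7222 = 1.4444 >= -5 -- satisfied.
Step 2: Compute optimal value.
f(x*) = 9*(13/18)^2 - 13*(13/18) = -4.6944


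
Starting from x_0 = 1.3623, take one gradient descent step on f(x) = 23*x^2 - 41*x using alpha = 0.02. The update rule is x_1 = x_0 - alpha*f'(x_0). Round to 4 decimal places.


We compute the gradient at x_0 and apply the update.
f'(x) = 46*x - 41
f'(1.3623) = 46*1.3623 - 41 = 21.6658
x_1 = 1.3623 - 0.02*21.6658 = 0.929


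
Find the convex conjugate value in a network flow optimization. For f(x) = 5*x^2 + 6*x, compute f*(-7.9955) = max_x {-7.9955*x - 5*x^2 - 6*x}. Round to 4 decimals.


f*(y) = sup_x {y*x - a*x^2 - b*x} = sup_x {(y-b)*x - a*x^2}
FOC: (y - b) - 2a*x = 0 => x* = (y - b)/(2a)
x* = (-7.9955 - 6)/(2*5) = -1.3996
f*(-7.9955) = (y-b)^2/(4a) = (-7.9955 - 6)^2/(4*5)
= 195.874/20 = 9.7937


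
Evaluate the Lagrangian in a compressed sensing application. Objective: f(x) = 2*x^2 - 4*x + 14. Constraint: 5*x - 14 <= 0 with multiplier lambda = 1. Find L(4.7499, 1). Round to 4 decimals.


Step 1: Evaluate f(x).
f(4.7499) = 2*4.7499^2 - 4*4.7499 + 14 = 40.1235
Step 2: Evaluate g(x).
g(4.7499) = 5*4.7499 - 14 = 9.7495
Step 3: Compute Lagrangian.
L = 40.1235 + 1*9.7495 = 49.873


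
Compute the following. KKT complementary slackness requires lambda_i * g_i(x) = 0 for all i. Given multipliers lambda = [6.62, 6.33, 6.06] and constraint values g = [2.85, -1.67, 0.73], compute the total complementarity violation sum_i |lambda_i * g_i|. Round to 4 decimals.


KKT complementary slackness check:
lambda_1 * g_1 = 6.62 * 2.85 = 18.867
lambda_2 * g_2 = 6.33 * -1.67 = -10.5711
lambda_3 * g_3 = 6.06 * 0.73 = 4.4238
Total violation = 18.867 + 10.5711 + 4.4238 = 33.8619


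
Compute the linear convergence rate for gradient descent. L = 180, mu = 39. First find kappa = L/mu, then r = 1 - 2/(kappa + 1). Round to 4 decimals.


Step 1: Compute the condition number.
kappa = L/mu = 180/39 = 4.6154
Step 2: Compute the convergence rate.
r = 1 - 2/(kappa + 1) = 1 - 2*mu/(L + mu) = (L - mu)/(L + mu) = 141/219 = 0.6438


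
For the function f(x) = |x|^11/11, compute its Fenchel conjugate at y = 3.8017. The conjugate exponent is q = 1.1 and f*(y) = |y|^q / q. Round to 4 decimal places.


The conjugate exponent q satisfies 1/p + 1/q = 1.
p = 11, so q = 11/(11 - 1) = 1.1
|y|^q = 3.8017^1.1 = 4.3449
f*(3.8017) = 4.3449 / 1.1 = 3.9499


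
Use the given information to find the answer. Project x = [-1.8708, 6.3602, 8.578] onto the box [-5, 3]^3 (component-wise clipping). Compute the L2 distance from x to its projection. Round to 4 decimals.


Project each component onto [-5, 3].
clip(-1.8708) = -1.8708, clip(6.3602) = 3.0, clip(8.578) = 3.0
Projection = [-1.8708, 3.0, 3.0]
Squared diffs: [0.0, 11.2909, 31.1141]
Distance = sqrt(42.405) = 6.5119


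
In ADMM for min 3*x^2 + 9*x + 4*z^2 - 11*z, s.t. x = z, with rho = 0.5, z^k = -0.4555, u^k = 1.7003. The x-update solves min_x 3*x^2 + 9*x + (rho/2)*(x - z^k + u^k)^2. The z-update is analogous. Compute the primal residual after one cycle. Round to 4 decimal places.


ADMM iteration with rho = 0.5, z^k = -0.4555, u^k = 1.7003
Step 1: x-update.
Minimize 3*x^2 + 9*x + (0.5/2)*(x + 0.4555 + 1.7003)^2
FOC: (2*3 + 0.5)*x = -9 + 0.5*(-0.4555 - 1.7003)
x^{k+1} = -1.5504
Step 2: z-update.
Minimize 4*z^2 - 11*z + (0.5/2)*(-1.5504 - z + 1.7003)^2
FOC: (2*4 + 0.5)*z = 11 + 0.5*(-1.5504 + 1.7003)
z^{k+1} = 1.3029
Step 3: u-update.
u^{k+1} = 1.7003 - 1.5504 - 1.3029 = -1.1531
Step 4: Primal residual = |-1.5504 - 1.3029| = 2.8534


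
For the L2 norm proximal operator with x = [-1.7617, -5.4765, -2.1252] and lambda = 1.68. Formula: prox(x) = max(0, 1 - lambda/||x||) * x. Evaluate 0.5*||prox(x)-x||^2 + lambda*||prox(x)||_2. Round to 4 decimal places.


Step 1: Compute ||x||.
||x|| = 6.1329
Step 2: Compute scaling factor.
scale = max(0, 1 - 1.68/6.1329) = 0.7261
Step 3: prox(x) = [-1.2791, -3.9763, -1.543]
||prox(x)|| = 4.4529
Step 4: Proximal objective.
0.5*||prox-x||^2 = 1.4112
lambda*||prox|| = 7.4809
Total = 8.892


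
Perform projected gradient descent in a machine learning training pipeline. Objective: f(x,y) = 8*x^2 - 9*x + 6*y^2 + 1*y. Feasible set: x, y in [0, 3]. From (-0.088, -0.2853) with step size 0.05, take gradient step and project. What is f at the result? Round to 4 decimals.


Step 1: Compute gradient at (-0.088, -0.2853).
grad_x = 2*8*-0.088 - 9 = -10.408
grad_y = 2*6*-0.2853 + 1 = -2.4236
Step 2: Gradient step.
x_raw = -0.088 - 0.05*-10.408 = 0.4324
y_raw = -0.2853 - 0.05*-2.4236 = -0.1641
Step 3: Project onto [0, 3].
x_proj = clip(0.4324) = 0.4324
y_proj = clip(-0.1641) = 0.0
Step 4: Evaluate f.
f(0.4324, 0.0) = -2.3958


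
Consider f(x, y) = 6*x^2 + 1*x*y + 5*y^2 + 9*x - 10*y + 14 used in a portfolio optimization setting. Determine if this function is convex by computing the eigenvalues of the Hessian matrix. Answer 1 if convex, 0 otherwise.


The Hessian of f(x,y) = 6*x^2 + 1*x*y + 5*y^2 + 9*x - 10*y + 14 is:
H = [[12, 1], [1, 10]]
Trace = 12 + 10 = 22
Determinant = 12*10 - (1)^2 = 119
Discriminant = (22)^2 - 4*119 = 8.0
Eigenvalues: lambda_1 = 9.5858, lambda_2 = 12.4142
The function is convex.

1


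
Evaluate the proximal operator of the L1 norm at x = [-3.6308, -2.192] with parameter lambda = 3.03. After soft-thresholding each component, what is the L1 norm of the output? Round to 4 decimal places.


Soft-thresholding with lambda = 3.03:
prox(-3.6308) = sign(-3.6308)*max(|-3.6308| - 3.03, 0) = -0.6008
prox(-2.192) = sign(-2.192)*max(|-2.192| - 3.03, 0) = 0.0
prox(x) = [-0.6008, 0.0]
||prox(x)||_1 = 0.6008 + 0.0 = 0.6008


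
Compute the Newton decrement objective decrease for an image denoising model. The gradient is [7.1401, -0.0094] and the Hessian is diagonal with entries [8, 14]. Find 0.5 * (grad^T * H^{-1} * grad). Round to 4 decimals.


Step 1: H is diagonal, so H^(-1) * g = [0.8925, -0.0007].
Step 2: g^T H^(-1) g = sum_i g_i^2 / H_ii
  = (7.1401)^2/8 + (-0.0094)^2/14
  = 6.3726 + 0.0 = 6.3726
Step 3: Objective decrease = 0.5 * g^T H^(-1) g = 3.1863


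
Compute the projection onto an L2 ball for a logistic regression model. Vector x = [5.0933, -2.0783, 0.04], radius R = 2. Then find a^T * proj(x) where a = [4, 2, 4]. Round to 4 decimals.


Step 1: Compute ||x|| (intermediates to 6 decimals).
||x|| = sqrt(5.0933^2 + (-2.0783)^2 + 0.04^2) = 5.501149
Step 2: Project.
Since ||x|| > R, scale = R/||x|| = 2/5.501149 = 0.36356, proj(x) = scale * x
proj(x) = [1.85172, -0.755587, 0.014542]
Step 3: Dot product.
a^T * proj(x) = 4*1.85172 + 2*(-0.755587) + 4*0.014542 = 5.9539


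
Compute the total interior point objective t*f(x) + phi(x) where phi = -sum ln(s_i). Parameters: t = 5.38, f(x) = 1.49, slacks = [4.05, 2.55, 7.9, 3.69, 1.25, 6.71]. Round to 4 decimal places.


Step 1: Compute log-barrier.
ln values: [1.3987, 0.9361, 2.0669, 1.3056, 0.2231, 1.9036]
phi = -(1.3987 + 0.9361 + 2.0669 + 1.3056 + 0.2231 + 1.9036) = -7.834
Step 2: Compute augmented objective.
t*f(x) = 5.38*1.49 = 8.0162
Total = 8.0162 - 7.834 = 0.1822


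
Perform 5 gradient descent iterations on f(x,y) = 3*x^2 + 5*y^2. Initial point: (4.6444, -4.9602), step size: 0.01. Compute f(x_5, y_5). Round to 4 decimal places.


Gradient descent on f(x,y) = 3*x^2 + 5*y^2.
Starting point: (4.6444, -4.9602), alpha = 0.01
Step 1: grad_x = 2*3*4.6444 = 27.8664, grad_y = 2*5*-4.9602 = -49.602
  x_1 = 4.6444 - 0.01*27.8664 = 4.3657
  y_1 = -4.9602 - 0.01*-49.602 = -4.4642
Step 2: grad_x = 2*3*4.3657 = 26.1944, grad_y = 2*5*-4.4642 = -44.6418
  x_2 = 4.3657 - 0.01*26.1944 = 4.1038
  y_2 = -4.4642 - 0.01*-44.6418 = -4.0178
Step 3: grad_x = 2*3*4.1038 = 24.6228, grad_y = 2*5*-4.0178 = -40.1776
  x_3 = 4.1038 - 0.01*24.6228 = 3.8576
  y_3 = -4.0178 - 0.01*-40.1776 = -3.616
Step 4: grad_x = 2*3*3.8576 = 23.1454, grad_y = 2*5*-3.616 = -36.1599
  x_4 = 3.8576 - 0.01*23.1454 = 3.6261
  y_4 = -3.616 - 0.01*-36.1599 = -3.2544
Step 5: grad_x = 2*3*3.6261 = 21.7567, grad_y = 2*5*-3.2544 = -32.5439
  x_5 = 3.6261 - 0.01*21.7567 = 3.4085
  y_5 = -3.2544 - 0.01*-32.5439 = -2.9289
f(3.4085, -2.9289) = 3*3.4085^2 + 5*(-2.9289)^2 = 77.7482


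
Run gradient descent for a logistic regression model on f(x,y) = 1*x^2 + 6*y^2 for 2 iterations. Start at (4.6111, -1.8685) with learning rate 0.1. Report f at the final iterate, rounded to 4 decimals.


Gradient descent on f(x,y) = 1*x^2 + 6*y^2.
Starting point: (4.6111, -1.8685), alpha = 0.1
Step 1: grad_x = 2*1*4.6111 = 9.2222, grad_y = 2*6*-1.8685 = -22.422
  x_1 = 4.6111 - 0.1*9.2222 = 3.6889
  y_1 = -1.8685 - 0.1*-22.422 = 0.3737
Step 2: grad_x = 2*1*3.6889 = 7.3778, grad_y = 2*6*0.3737 = 4.4844
  x_2 = 3.6889 - 0.1*7.3778 = 2.9511
  y_2 = 0.3737 - 0.1*4.4844 = -0.0747
f(2.9511, -0.0747) = 1*2.9511^2 + 6*(-0.0747)^2 = 8.7425


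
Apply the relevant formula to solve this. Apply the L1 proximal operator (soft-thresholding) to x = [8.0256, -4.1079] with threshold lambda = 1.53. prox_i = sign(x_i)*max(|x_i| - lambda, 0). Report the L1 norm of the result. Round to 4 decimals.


Soft-thresholding with lambda = 1.53:
prox(8.0256) = sign(8.0256)*max(|8.0256| - 1.53, 0) = 6.4956
prox(-4.1079) = sign(-4.1079)*max(|-4.1079| - 1.53, 0) = -2.5779
prox(x) = [6.4956, -2.5779]
||prox(x)||_1 = 6.4956 + 2.5779 = 9.0735


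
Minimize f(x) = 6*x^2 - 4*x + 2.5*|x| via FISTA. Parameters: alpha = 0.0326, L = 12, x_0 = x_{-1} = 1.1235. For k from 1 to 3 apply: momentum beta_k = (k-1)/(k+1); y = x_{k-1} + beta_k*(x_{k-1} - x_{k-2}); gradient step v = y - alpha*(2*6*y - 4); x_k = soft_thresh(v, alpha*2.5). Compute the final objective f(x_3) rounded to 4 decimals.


FISTA on f(x) = 6*x^2 - 4*x + 2.5*|x|
L = 12, alpha = 0.0326
Iteration 1: beta = 0.0, y = 1.1235 + 0.0*(1.1235 - 1.1235) = 1.1235
  grad(y) = 9.482, v = y - alpha*grad = 0.8144
  prox(v) = soft_thresh(0.8144, 0.0815) = 0.7329
Iteration 2: beta = 0.3333, y = 0.7329 + 0.3333*(0.7329 - 1.1235) = 0.6027
  grad(y) = 3.2322, v = y - alpha*grad = 0.4973
  prox(v) = soft_thresh(0.4973, 0.0815) = 0.4158
Iteration 3: beta = 0.5, y = 0.4158 + 0.5*(0.4158 - 0.7329) = 0.2573
  grad(y) = -0.9127, v = y - alpha*grad = 0.287
  prox(v) = soft_thresh(0.287, 0.0815) = 0.2055
f(x_3) = 6*0.2055^2 - 4*0.2055 + 2.5*|0.2055| = -0.0548


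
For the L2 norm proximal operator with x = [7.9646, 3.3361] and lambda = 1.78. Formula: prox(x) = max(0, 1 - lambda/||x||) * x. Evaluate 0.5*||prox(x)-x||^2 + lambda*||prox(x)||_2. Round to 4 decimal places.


Step 1: Compute ||x||.
||x|| = 8.6351
Step 2: Compute scaling factor.
scale = max(0, 1 - 1.78/8.6351) = 0.7939
Step 3: prox(x) = [6.3228, 2.6484]
||prox(x)|| = 6.8551
Step 4: Proximal objective.
0.5*||prox-x||^2 = 1.5842
lambda*||prox|| = 12.2021
Total = 13.7862


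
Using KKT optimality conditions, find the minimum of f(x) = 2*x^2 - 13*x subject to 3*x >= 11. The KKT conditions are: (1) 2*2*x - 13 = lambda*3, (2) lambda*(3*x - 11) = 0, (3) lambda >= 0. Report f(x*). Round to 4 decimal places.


Step 1: Try lambda = 0 (constraint inactive).
x_unc = 13/(2*2) = 3.25
Check: 3*3.25 = 9.75 < 11 -- violated!
Step 2: Constraint must be active: 3*x = 11
x* = 11/3 = 3.6667 (rounded; the exact value 11/3 is used below)
lambda = (2*2*(11/3) - 13)/3 = 0.5556
Step 3: Compute optimal value.
f(x*) = 2*(11/3)^2 - 13*(11/3) = -20.7778


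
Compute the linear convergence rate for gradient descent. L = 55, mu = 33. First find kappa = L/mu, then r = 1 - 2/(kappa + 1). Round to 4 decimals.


Step 1: Compute the condition number.
kappa = L/mu = 55/33 = 1.6667
Step 2: Compute the convergence rate.
r = 1 - 2/(kappa + 1) = 1 - 2*mu/(L + mu) = (L - mu)/(L + mu) = 22/88 = 0.25


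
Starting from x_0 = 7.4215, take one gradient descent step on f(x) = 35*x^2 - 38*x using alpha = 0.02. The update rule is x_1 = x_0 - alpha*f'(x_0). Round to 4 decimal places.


We compute the gradient at x_0 and apply the update.
f'(x) = 70*x - 38
f'(7.4215) = 70*7.4215 - 38 = 481.505
x_1 = 7.4215 - 0.02*481.505 = -2.2086


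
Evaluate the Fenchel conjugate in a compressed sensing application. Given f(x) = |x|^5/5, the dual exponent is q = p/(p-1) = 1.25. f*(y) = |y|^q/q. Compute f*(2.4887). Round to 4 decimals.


The conjugate exponent q satisfies 1/p + 1/q = 1.
p = 5, so q = 5/(5 - 1) = 1.25
|y|^q = 2.4887^1.25 = 3.1258
f*(2.4887) = 3.1258 / 1.25 = 2.5007


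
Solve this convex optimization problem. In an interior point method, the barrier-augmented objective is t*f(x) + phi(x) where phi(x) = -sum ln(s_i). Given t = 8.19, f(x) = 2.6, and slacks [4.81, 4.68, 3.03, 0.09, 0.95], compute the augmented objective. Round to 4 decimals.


Step 1: Compute log-barrier.
ln values: [1.5707, 1.5433, 1.1086, -2.4079, -0.0513]
phi = -(1.5707 + 1.5433 + 1.1086 - 2.4079 - 0.0513) = -1.7633
Step 2: Compute augmented objective.
t*f(x) = 8.19*2.6 = 21.294
Total = 21.294 - 1.7633 = 19.5307


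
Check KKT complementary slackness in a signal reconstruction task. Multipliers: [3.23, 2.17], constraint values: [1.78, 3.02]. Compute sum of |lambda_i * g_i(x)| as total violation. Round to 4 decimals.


KKT complementary slackness check:
lambda_1 * g_1 = 3.23 * 1.78 = 5.7494
lambda_2 * g_2 = 2.17 * 3.02 = 6.5534
Total violation = 5.7494 + 6.5534 = 12.3028


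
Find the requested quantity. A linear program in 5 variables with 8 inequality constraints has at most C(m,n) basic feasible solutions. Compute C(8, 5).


Each vertex corresponds to some choice of n active constraints out of m, so the number of vertices is at most C(m, n) = m! / (n!(m-n)!).
m = 8, n = 5
Numerator: 8 * 7 * 6 * 5 * 4
Denominator: 5! = 120
C(8, 5) = 56


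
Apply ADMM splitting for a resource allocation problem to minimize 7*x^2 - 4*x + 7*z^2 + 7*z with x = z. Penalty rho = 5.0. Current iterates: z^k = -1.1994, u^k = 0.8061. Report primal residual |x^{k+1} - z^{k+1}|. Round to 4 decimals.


ADMM iteration with rho = 5.0, z^k = -1.1994, u^k = 0.8061
Step 1: x-update.
Minimize 7*x^2 - 4*x + (5.0/2)*(x + 1.1994 + 0.8061)^2
FOC: (2*7 + 5.0)*x = 4 + 5.0*(-1.1994 - 0.8061)
x^{k+1} = -0.3172
Step 2: z-update.
Minimize 7*z^2 + 7*z + (5.0/2)*(-0.3172 - z + 0.8061)^2
FOC: (2*7 + 5.0)*z = -7 + 5.0*(-0.3172 + 0.8061)
z^{k+1} = -0.2398
Step 3: u-update.
u^{k+1} = 0.8061 - 0.3172 + 0.2398 = 0.7286
Step 4: Primal residual = |-0.3172 + 0.2398| = 0.0775


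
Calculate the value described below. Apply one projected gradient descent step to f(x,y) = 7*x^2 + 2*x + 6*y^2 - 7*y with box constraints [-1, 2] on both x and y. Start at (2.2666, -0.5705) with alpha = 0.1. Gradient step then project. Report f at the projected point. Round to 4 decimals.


Step 1: Compute gradient at (2.2666, -0.5705).
grad_x = 2*7*2.2666 + 2 = 33.7324
grad_y = 2*6*-0.5705 - 7 = -13.846
Step 2: Gradient step.
x_raw = 2.2666 - 0.1*33.7324 = -1.1066
y_raw = -0.5705 - 0.1*-13.846 = 0.8141
Step 3: Project onto [-1, 2].
x_proj = clip(-1.1066) = -1.0
y_proj = clip(0.8141) = 0.8141
Step 4: Evaluate f.
f(-1.0, 0.8141) = 3.2779


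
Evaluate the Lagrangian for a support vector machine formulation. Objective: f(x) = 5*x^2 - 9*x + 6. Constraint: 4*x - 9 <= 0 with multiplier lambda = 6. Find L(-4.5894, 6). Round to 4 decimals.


Step 1: Evaluate f(x).
f(-4.5894) = 5*(-4.5894)^2 - 9*(-4.5894) + 6 = 152.6176
Step 2: Evaluate g(x).
g(-4.5894) = 4*-4.5894 - 9 = -27.3576
Step 3: Compute Lagrangian.
L = 152.6176 + 6*-27.3576 = -11.528


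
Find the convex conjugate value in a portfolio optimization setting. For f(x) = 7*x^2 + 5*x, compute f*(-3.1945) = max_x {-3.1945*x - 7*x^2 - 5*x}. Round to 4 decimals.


f*(y) = sup_x {y*x - a*x^2 - b*x} = sup_x {(y-b)*x - a*x^2}
FOC: (y - b) - 2a*x = 0 => x* = (y - b)/(2a)
x* = (-3.1945 - 5)/(2*7) = -0.5853
f*(-3.1945) = (y-b)^2/(4a) = (-3.1945 - 5)^2/(4*7)
= 67.1498/28 = 2.3982


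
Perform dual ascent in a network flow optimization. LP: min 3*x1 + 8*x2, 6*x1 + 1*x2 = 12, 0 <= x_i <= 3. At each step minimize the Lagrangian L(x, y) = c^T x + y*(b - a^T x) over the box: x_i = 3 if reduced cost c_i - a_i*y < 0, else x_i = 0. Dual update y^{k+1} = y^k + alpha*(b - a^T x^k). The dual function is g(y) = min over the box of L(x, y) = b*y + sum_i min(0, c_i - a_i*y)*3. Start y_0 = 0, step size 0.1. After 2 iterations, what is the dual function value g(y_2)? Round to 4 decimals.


Dual ascent for LP: min 3*x1 + 8*x2, 6*x1 + 1*x2 = 12, 0 <= x_i <= 3
Step 1: y^k = 0.0, reduced costs: (3.0, 8.0)
  x^k = (0.0, 0.0), subgradient = b - a^T x = 12.0
  y^{k+1} = 0.0 + 0.1*12.0 = 1.2
Step 2: y^k = 1.2, reduced costs: (-4.2, 6.8)
  x^k = (3.0, 0.0), subgradient = b - a^T x = -6.0
  y^{k+1} = 1.2 + 0.1*-6.0 = 0.6
Dual objective at y_2 = 0.6: reduced costs (-0.6, 7.4), box minimizer x = (3.0, 0.0)
g(y_2) = b*y + (c1 - a1*y)*x1 + (c2 - a2*y)*x2 = 12*0.6 + (-0.6)*3.0 + 7.4*0.0 = 7.2 - 1.8 + 0.0 = 5.4


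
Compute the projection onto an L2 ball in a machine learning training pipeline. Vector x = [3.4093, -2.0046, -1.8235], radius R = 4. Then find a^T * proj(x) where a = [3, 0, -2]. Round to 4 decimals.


Step 1: Compute ||x|| (intermediates to 6 decimals).
||x|| = sqrt(3.4093^2 + (-2.0046)^2 + (-1.8235)^2) = 4.3551
Step 2: Project.
Since ||x|| > R, scale = R/||x|| = 4/4.3551 = 0.918463, proj(x) = scale * x
proj(x) = [3.131316, -1.841151, -1.674817]
Step 3: Dot product.
a^T * proj(x) = 3*3.131316 + 0*(-1.841151) - 2*(-1.674817) = 12.7436


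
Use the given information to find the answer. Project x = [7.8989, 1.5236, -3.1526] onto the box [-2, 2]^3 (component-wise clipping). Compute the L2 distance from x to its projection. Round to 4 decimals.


Project each component onto [-2, 2].
clip(7.8989) = 2.0, clip(1.5236) = 1.5236, clip(-3.1526) = -2.0
Projection = [2.0, 1.5236, -2.0]
Squared diffs: [34.797, 0.0, 1.3285]
Distance = sqrt(36.1255) = 6.0104


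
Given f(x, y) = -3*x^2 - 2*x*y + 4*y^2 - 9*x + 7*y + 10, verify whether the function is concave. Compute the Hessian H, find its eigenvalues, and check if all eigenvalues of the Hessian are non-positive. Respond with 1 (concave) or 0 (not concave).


The Hessian of f(x,y) = -3*x^2 - 2*x*y + 4*y^2 - 9*x + 7*y + 10 is:
H = [[-6, -2], [-2, 8]]
Trace = -6 + 8 = 2
Determinant = -6*8 - (-2)^2 = -52
Discriminant = (2)^2 - 4*-52 = 212.0
Eigenvalues: lambda_1 = -6.2801, lambda_2 = 8.2801
The function is not concave.

0


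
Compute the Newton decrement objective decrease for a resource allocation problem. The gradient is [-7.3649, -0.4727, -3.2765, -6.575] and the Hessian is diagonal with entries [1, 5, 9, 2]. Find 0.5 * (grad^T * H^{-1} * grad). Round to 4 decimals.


Step 1: H is diagonal, so H^(-1) * g = [-7.3649, -0.0945, -0.3641, -3.2875].
Step 2: g^T H^(-1) g = sum_i g_i^2 / H_ii
  = (-7.3649)^2/1 + (-0.4727)^2/5 + (-3.2765)^2/9 + (-6.575)^2/2
  = 54.2418 + 0.0447 + 1.1928 + 21.6153 = 77.0946
Step 3: Objective decrease = 0.5 * g^T H^(-1) g = 38.5473


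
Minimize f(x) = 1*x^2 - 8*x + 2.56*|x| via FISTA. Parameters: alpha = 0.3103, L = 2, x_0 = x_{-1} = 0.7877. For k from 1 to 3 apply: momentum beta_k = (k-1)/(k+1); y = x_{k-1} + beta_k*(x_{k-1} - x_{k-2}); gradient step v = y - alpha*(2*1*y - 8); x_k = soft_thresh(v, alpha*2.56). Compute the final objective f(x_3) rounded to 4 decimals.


FISTA on f(x) = 1*x^2 - 8*x + 2.56*|x|
L = 2, alpha = 0.3103
Iteration 1: beta = 0.0, y = 0.7877 + 0.0*(0.7877 - 0.7877) = 0.7877
  grad(y) = -6.4246, v = y - alpha*grad = 2.7813
  prox(v) = soft_thresh(2.7813, 0.7944) = 1.9869
Iteration 2: beta = 0.3333, y = 1.9869 + 0.3333*(1.9869 - 0.7877) = 2.3866
  grad(y) = -3.2268, v = y - alpha*grad = 3.3879
  prox(v) = soft_thresh(3.3879, 0.7944) = 2.5935
Iteration 3: beta = 0.5, y = 2.5935 + 0.5*(2.5935 - 1.9869) = 2.8968
  grad(y) = -2.2063, v = y - alpha*grad = 3.5815
  prox(v) = soft_thresh(3.5815, 0.7944) = 2.7871
f(x_3) = 1*2.7871^2 - 8*2.7871 + 2.56*|2.7871| = -7.3939


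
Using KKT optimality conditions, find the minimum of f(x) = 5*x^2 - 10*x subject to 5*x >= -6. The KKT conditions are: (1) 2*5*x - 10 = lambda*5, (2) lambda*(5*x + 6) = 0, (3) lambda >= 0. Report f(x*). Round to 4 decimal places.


Step 1: Try lambda = 0 (constraint inactive).
Stationarity: 2*5*x - 10 = 0
x* = 10/(2*5) = 1.0
Check constraint: 5*1.0 = 5.0 >= -6 -- satisfied.
Step 2: Compute optimal value.
f(x*) = 5*1.0^2 - 10*1.0 = -5.0


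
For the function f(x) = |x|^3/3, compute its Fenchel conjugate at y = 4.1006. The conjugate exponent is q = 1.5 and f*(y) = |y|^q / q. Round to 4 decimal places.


The conjugate exponent q satisfies 1/p + 1/q = 1.
p = 3, so q = 3/(3 - 1) = 1.5
|y|^q = 4.1006^1.5 = 8.3037
f*(4.1006) = 8.3037 / 1.5 = 5.5358


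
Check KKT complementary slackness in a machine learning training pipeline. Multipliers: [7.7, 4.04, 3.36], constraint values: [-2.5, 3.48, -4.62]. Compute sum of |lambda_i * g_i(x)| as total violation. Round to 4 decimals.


KKT complementary slackness check:
lambda_1 * g_1 = 7.7 * -2.5 = -19.25
lambda_2 * g_2 = 4.04 * 3.48 = 14.0592
lambda_3 * g_3 = 3.36 * -4.62 = -15.5232
Total violation = 19.25 + 14.0592 + 15.5232 = 48.8324


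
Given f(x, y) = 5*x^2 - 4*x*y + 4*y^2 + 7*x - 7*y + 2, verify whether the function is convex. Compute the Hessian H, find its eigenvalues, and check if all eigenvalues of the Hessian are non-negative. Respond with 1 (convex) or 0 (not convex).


The Hessian of f(x,y) = 5*x^2 - 4*x*y + 4*y^2 + 7*x - 7*y + 2 is:
H = [[10, -4], [-4, 8]]
Trace = 10 + 8 = 18
Determinant = 10*8 - (-4)^2 = 64
Discriminant = (18)^2 - 4*64 = 68.0
Eigenvalues: lambda_1 = 4.8769, lambda_2 = 13.1231
The function is convex.

1


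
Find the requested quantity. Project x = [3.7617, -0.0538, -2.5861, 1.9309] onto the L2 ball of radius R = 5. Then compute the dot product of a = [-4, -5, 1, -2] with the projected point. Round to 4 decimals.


Step 1: Compute ||x|| (intermediates to 6 decimals).
||x|| = sqrt(3.7617^2 + (-0.0538)^2 + (-2.5861)^2 + 1.9309^2) = 4.95677
Step 2: Project.
Since ||x|| <= R, proj = x (no scaling needed).
proj(x) = [3.7617, -0.0538, -2.5861, 1.9309]
Step 3: Dot product.
a^T * proj(x) = -4*3.7617 - 5*(-0.0538) + 1*(-2.5861) - 2*1.9309 = -21.2257


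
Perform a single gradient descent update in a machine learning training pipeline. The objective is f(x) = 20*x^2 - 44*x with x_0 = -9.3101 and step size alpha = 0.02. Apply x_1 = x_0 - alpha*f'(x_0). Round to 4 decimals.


We compute the gradient at x_0 and apply the update.
f'(x) = 40*x - 44
f'(-9.3101) = 40*-9.3101 - 44 = -416.404
x_1 = -9.3101 - 0.02*-416.404 = -0.982


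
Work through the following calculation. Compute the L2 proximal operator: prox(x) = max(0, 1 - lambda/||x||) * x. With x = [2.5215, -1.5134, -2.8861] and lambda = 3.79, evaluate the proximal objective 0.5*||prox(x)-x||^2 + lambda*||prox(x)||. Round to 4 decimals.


Step 1: Compute ||x||.
||x|| = 4.1204
Step 2: Compute scaling factor.
scale = max(0, 1 - 3.79/4.1204) = 0.0802
Step 3: prox(x) = [0.2022, -0.1214, -0.2314]
||prox(x)|| = 0.3304
Step 4: Proximal objective.
0.5*||prox-x||^2 = 7.1821
lambda*||prox|| = 1.2522
Total = 8.4344


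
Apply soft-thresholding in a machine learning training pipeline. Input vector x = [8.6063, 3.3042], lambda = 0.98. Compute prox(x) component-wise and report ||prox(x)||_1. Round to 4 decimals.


Soft-thresholding with lambda = 0.98:
prox(8.6063) = sign(8.6063)*max(|8.6063| - 0.98, 0) = 7.6263
prox(3.3042) = sign(3.3042)*max(|3.3042| - 0.98, 0) = 2.3242
prox(x) = [7.6263, 2.3242]
||prox(x)||_1 = 7.6263 + 2.3242 = 9.9505


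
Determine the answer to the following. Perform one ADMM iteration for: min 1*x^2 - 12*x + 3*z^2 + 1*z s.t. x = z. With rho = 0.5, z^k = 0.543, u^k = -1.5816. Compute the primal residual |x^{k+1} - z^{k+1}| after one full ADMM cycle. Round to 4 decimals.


ADMM iteration with rho = 0.5, z^k = 0.543, u^k = -1.5816
Step 1: x-update.
Minimize 1*x^2 - 12*x + (0.5/2)*(x - 0.543 - 1.5816)^2
FOC: (2*1 + 0.5)*x = 12 + 0.5*(0.543 + 1.5816)
x^{k+1} = 5.2249
Step 2: z-update.
Minimize 3*z^2 + 1*z + (0.5/2)*(5.2249 - z - 1.5816)^2
FOC: (2*3 + 0.5)*z = -1 + 0.5*(5.2249 - 1.5816)
z^{k+1} = 0.1264
Step 3: u-update.
u^{k+1} = -1.5816 + 5.2249 - 0.1264 = 3.5169
Step 4: Primal residual = |5.2249 - 0.1264| = 5.0985


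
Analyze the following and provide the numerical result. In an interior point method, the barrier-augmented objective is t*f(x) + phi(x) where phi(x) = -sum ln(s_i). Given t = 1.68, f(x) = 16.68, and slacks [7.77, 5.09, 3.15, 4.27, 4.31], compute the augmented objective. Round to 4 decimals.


Step 1: Compute log-barrier.
ln values: [2.0503, 1.6273, 1.1474, 1.4516, 1.4609]
phi = -(2.0503 + 1.6273 + 1.1474 + 1.4516 + 1.4609) = -7.7375
Step 2: Compute augmented objective.
t*f(x) = 1.68*16.68 = 28.0224
Total = 28.0224 - 7.7375 = 20.2849


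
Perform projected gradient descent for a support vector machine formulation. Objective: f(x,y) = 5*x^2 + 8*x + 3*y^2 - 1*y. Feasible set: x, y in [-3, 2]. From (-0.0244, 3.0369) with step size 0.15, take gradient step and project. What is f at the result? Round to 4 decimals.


Step 1: Compute gradient at (-0.0244, 3.0369).
grad_x = 2*5*-0.0244 + 8 = 7.756
grad_y = 2*3*3.0369 - 1 = 17.2214
Step 2: Gradient step.
x_raw = -0.0244 - 0.15*7.756 = -1.1878
y_raw = 3.0369 - 0.15*17.2214 = 0.4537
Step 3: Project onto [-3, 2].
x_proj = clip(-1.1878) = -1.1878
y_proj = clip(0.4537) = 0.4537
Step 4: Evaluate f.
f(-1.1878, 0.4537) = -2.2842


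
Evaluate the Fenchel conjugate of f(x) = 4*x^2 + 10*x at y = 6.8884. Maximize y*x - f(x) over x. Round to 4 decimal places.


f*(y) = sup_x {y*x - a*x^2 - b*x} = sup_x {(y-b)*x - a*x^2}
FOC: (y - b) - 2a*x = 0 => x* = (y - b)/(2a)
x* = (6.8884 - 10)/(2*4) = -0.389
f*(6.8884) = (y-b)^2/(4a) = (6.8884 - 10)^2/(4*4)
= 9.6821/16 = 0.6051


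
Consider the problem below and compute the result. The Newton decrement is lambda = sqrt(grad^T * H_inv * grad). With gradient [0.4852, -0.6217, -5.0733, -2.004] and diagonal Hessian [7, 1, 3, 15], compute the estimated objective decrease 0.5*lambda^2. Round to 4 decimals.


Step 1: H is diagonal, so H^(-1) * g = [0.0693, -0.6217, -1.6911, -0.1336].
Step 2: g^T H^(-1) g = sum_i g_i^2 / H_ii
  = (0.4852)^2/7 + (-0.6217)^2/1 + (-5.0733)^2/3 + (-2.004)^2/15
  = 0.0336 + 0.3865 + 8.5795 + 0.2677 = 9.2673
Step 3: Objective decrease = 0.5 * g^T H^(-1) g = 4.6337


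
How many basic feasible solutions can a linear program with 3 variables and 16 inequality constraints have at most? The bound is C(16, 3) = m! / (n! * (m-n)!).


Each vertex corresponds to some choice of n active constraints out of m, so the number of vertices is at most C(m, n) = m! / (n!(m-n)!).
m = 16, n = 3
Numerator: 16 * 15 * 14
Denominator: 3! = 6
C(16, 3) = 560


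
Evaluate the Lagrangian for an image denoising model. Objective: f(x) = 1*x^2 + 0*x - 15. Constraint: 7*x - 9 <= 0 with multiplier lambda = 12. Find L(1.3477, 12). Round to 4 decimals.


Step 1: Evaluate f(x).
f(1.3477) = 1*1.3477^2 + 0*1.3477 - 15 = -13.1837
Step 2: Evaluate g(x).
g(1.3477) = 7*1.3477 - 9 = 0.4339
Step 3: Compute Lagrangian.
L = -13.1837 + 12*0.4339 = -7.9769


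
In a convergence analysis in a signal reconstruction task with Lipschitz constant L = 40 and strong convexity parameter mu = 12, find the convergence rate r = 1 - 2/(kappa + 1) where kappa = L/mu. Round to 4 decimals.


Step 1: Compute the condition number.
kappa = L/mu = 40/12 = 3.3333
Step 2: Compute the convergence rate.
r = 1 - 2/(kappa + 1) = 1 - 2*mu/(L + mu) = (L - mu)/(L + mu) = 28/52 = 0.5385


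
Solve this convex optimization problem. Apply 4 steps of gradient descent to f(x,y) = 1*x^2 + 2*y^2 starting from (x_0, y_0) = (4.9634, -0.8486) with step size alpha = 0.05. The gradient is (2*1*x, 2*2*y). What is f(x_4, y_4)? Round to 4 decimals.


Gradient descent on f(x,y) = 1*x^2 + 2*y^2.
Starting point: (4.9634, -0.8486), alpha = 0.05
Step 1: grad_x = 2*1*4.9634 = 9.9268, grad_y = 2*2*-0.8486 = -3.3944
  x_1 = 4.9634 - 0.05*9.9268 = 4.4671
  y_1 = -0.8486 - 0.05*-3.3944 = -0.6789
Step 2: grad_x = 2*1*4.4671 = 8.9341, grad_y = 2*2*-0.6789 = -2.7155
  x_2 = 4.4671 - 0.05*8.9341 = 4.0204
  y_2 = -0.6789 - 0.05*-2.7155 = -0.5431
Step 3: grad_x = 2*1*4.0204 = 8.0407, grad_y = 2*2*-0.5431 = -2.1724
  x_3 = 4.0204 - 0.05*8.0407 = 3.6183
  y_3 = -0.5431 - 0.05*-2.1724 = -0.4345
Step 4: grad_x = 2*1*3.6183 = 7.2366, grad_y = 2*2*-0.4345 = -1.7379
  x_4 = 3.6183 - 0.05*7.2366 = 3.2565
  y_4 = -0.4345 - 0.05*-1.7379 = -0.3476
f(3.2565, -0.3476) = 1*3.2565^2 + 2*(-0.3476)^2 = 10.8463


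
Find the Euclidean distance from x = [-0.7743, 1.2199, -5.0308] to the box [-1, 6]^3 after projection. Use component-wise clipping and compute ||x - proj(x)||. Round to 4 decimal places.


Project each component onto [-1, 6].
clip(-0.7743) = -0.7743, clip(1.2199) = 1.2199, clip(-5.0308) = -1.0
Projection = [-0.7743, 1.2199, -1.0]
Squared diffs: [0.0, 0.0, 16.2473]
Distance = sqrt(16.2473) = 4.0308


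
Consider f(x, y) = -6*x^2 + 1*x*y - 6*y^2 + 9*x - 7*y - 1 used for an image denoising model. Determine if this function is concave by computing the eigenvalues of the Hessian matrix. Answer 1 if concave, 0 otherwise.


The Hessian of f(x,y) = -6*x^2 + 1*x*y - 6*y^2 + 9*x - 7*y - 1 is:
H = [[-12, 1], [1, -12]]
Trace = -12 - 12 = -24
Determinant = -12*-12 - (1)^2 = 143
Discriminant = (-24)^2 - 4*143 = 4.0
Eigenvalues: lambda_1 = -13.0, lambda_2 = -11.0
The function is concave.

1


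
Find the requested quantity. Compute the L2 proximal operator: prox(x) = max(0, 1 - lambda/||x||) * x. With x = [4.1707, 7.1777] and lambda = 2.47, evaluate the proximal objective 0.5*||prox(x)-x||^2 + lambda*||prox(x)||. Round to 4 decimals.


Step 1: Compute ||x||.
||x|| = 8.3015
Step 2: Compute scaling factor.
scale = max(0, 1 - 2.47/8.3015) = 0.7025
Step 3: prox(x) = [2.9298, 5.0421]
||prox(x)|| = 5.8315
Step 4: Proximal objective.
0.5*||prox-x||^2 = 3.0505
lambda*||prox|| = 14.4038
Total = 17.4541


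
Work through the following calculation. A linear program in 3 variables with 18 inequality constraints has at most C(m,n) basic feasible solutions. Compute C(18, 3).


Each vertex corresponds to some choice of n active constraints out of m, so the number of vertices is at most C(m, n) = m! / (n!(m-n)!).
m = 18, n = 3
Numerator: 18 * 17 * 16
Denominator: 3! = 6
C(18, 3) = 816


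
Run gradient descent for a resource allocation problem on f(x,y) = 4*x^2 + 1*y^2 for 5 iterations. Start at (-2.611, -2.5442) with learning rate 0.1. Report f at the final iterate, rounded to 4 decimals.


Gradient descent on f(x,y) = 4*x^2 + 1*y^2.
Starting point: (-2.611, -2.5442), alpha = 0.1
Step 1: grad_x = 2*4*-2.611 = -20.888, grad_y = 2*1*-2.5442 = -5.0884
  x_1 = -2.611 - 0.1*-20.888 = -0.5222
  y_1 = -2.5442 - 0.1*-5.0884 = -2.0354
Step 2: grad_x = 2*4*-0.5222 = -4.1776, grad_y = 2*1*-2.0354 = -4.0707
  x_2 = -0.5222 - 0.1*-4.1776 = -0.1044
  y_2 = -2.0354 - 0.1*-4.0707 = -1.6283
Step 3: grad_x = 2*4*-0.1044 = -0.8355, grad_y = 2*1*-1.6283 = -3.2566
  x_3 = -0.1044 - 0.1*-0.8355 = -0.0209
  y_3 = -1.6283 - 0.1*-3.2566 = -1.3026
Step 4: grad_x = 2*4*-0.0209 = -0.1671, grad_y = 2*1*-1.3026 = -2.6053
  x_4 = -0.0209 - 0.1*-0.1671 = -0.0042
  y_4 = -1.3026 - 0.1*-2.6053 = -1.0421
Step 5: grad_x = 2*4*-0.0042 = -0.0334, grad_y = 2*1*-1.0421 = -2.0842
  x_5 = -0.0042 - 0.1*-0.0334 = -0.0008
  y_5 = -1.0421 - 0.1*-2.0842 = -0.8337
f(-0.0008, -0.8337) = 4*(-0.0008)^2 + 1*(-0.8337)^2 = 0.695


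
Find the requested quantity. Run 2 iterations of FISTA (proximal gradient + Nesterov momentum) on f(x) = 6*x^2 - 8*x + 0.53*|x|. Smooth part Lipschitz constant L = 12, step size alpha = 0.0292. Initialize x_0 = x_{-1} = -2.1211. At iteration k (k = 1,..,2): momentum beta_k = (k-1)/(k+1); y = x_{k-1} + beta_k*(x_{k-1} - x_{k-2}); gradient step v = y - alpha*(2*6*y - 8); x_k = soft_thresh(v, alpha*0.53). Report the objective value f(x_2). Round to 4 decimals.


FISTA on f(x) = 6*x^2 - 8*x + 0.53*|x|
L = 12, alpha = 0.0292
Iteration 1: beta = 0.0, y = -2.1211 + 0.0*(-2.1211 + 2.1211) = -2.1211
  grad(y) = -33.4532, v = y - alpha*grad = -1.1443
  prox(v) = soft_thresh(-1.1443, 0.0155) = -1.1288
Iteration 2: beta = 0.3333, y = -1.1288 + 0.3333*(-1.1288 + 2.1211) = -0.798
  grad(y) = -17.5762, v = y - alpha*grad = -0.2848
  prox(v) = soft_thresh(-0.2848, 0.0155) = -0.2693
f(x_2) = 6*(-0.2693)^2 - 8*(-0.2693) + 0.53*|-0.2693| = 2.7325


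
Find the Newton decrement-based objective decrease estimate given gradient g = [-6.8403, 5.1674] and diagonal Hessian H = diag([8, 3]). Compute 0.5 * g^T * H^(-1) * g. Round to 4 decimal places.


Step 1: H is diagonal, so H^(-1) * g = [-0.855, 1.7225].
Step 2: g^T H^(-1) g = sum_i g_i^2 / H_ii
  = (-6.8403)^2/8 + (5.1674)^2/3
  = 5.8487 + 8.9007 = 14.7494
Step 3: Objective decrease = 0.5 * g^T H^(-1) g = 7.3747


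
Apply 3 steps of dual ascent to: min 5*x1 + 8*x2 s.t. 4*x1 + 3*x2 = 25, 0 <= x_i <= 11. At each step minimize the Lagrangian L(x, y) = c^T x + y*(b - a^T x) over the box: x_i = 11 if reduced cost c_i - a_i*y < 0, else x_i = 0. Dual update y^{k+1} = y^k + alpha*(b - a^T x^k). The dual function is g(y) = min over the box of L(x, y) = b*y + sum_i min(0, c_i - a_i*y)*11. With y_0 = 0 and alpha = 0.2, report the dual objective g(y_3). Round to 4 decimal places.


Dual ascent for LP: min 5*x1 + 8*x2, 4*x1 + 3*x2 = 25, 0 <= x_i <= 11
Step 1: y^k = 0.0, reduced costs: (5.0, 8.0)
  x^k = (0.0, 0.0), subgradient = b - a^T x = 25.0
  y^{k+1} = 0.0 + 0.2*25.0 = 5.0
Step 2: y^k = 5.0, reduced costs: (-15.0, -7.0)
  x^k = (11.0, 11.0), subgradient = b - a^T x = -52.0
  y^{k+1} = 5.0 + 0.2*-52.0 = -5.4
Step 3: y^k = -5.4, reduced costs: (26.6, 24.2)
  x^k = (0.0, 0.0), subgradient = b - a^T x = 25.0
  y^{k+1} = -5.4 + 0.2*25.0 = -0.4
Dual objective at y_3 = -0.4: reduced costs (6.6, 9.2), box minimizer x = (0.0, 0.0)
g(y_3) = b*y + (c1 - a1*y)*x1 + (c2 - a2*y)*x2 = 25*(-0.4) + 6.6*0.0 + 9.2*0.0 = -10.0 + 0.0 + 0.0 = -10.0


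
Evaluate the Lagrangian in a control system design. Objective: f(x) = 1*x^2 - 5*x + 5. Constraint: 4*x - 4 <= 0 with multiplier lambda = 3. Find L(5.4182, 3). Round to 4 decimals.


Step 1: Evaluate f(x).
f(5.4182) = 1*5.4182^2 - 5*5.4182 + 5 = 7.2659
Step 2: Evaluate g(x).
g(5.4182) = 4*5.4182 - 4 = 17.6728
Step 3: Compute Lagrangian.
L = 7.2659 + 3*17.6728 = 60.2843


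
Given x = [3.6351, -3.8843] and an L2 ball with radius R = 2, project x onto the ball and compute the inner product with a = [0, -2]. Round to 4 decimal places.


Step 1: Compute ||x|| (intermediates to 6 decimals).
||x|| = sqrt(3.6351^2 + (-3.8843)^2) = 5.319938
Step 2: Project.
Since ||x|| > R, scale = R/||x|| = 2/5.319938 = 0.375944, proj(x) = scale * x
proj(x) = [1.366594, -1.460279]
Step 3: Dot product.
a^T * proj(x) = 0*1.366594 - 2*(-1.460279) = 2.9206


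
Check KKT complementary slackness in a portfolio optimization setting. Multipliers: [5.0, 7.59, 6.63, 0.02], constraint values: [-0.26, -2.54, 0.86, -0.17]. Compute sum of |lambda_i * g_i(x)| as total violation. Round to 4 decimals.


KKT complementary slackness check:
lambda_1 * g_1 = 5.0 * -0.26 = -1.3
lambda_2 * g_2 = 7.59 * -2.54 = -19.2786
lambda_3 * g_3 = 6.63 * 0.86 = 5.7018
lambda_4 * g_4 = 0.02 * -0.17 = -0.0034
Total violation = 1.3 + 19.2786 + 5.7018 + 0.0034 = 26.2838


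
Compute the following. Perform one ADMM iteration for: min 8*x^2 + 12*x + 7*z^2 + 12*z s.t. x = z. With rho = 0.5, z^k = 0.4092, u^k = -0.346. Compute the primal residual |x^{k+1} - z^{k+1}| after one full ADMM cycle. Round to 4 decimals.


ADMM iteration with rho = 0.5, z^k = 0.4092, u^k = -0.346
Step 1: x-update.
Minimize 8*x^2 + 12*x + (0.5/2)*(x - 0.4092 - 0.346)^2
FOC: (2*8 + 0.5)*x = -12 + 0.5*(0.4092 + 0.346)
x^{k+1} = -0.7044
Step 2: z-update.
Minimize 7*z^2 + 12*z + (0.5/2)*(-0.7044 - z - 0.346)^2
FOC: (2*7 + 0.5)*z = -12 + 0.5*(-0.7044 - 0.346)
z^{k+1} = -0.8638
Step 3: u-update.
u^{k+1} = -0.346 - 0.7044 + 0.8638 = -0.1866
Step 4: Primal residual = |-0.7044 + 0.8638| = 0.1594


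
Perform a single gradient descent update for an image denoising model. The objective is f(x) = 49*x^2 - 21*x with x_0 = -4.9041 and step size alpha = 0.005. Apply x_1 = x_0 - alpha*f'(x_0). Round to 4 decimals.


We compute the gradient at x_0 and apply the update.
f'(x) = 98*x - 21
f'(-4.9041) = 98*-4.9041 - 21 = -501.6018
x_1 = -4.9041 - 0.005*-501.6018 = -2.3961


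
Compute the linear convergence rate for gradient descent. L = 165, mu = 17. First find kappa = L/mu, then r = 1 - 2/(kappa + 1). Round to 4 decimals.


Step 1: Compute the condition number.
kappa = L/mu = 165/17 = 9.7059
Step 2: Compute the convergence rate.
r = 1 - 2/(kappa + 1) = 1 - 2*mu/(L + mu) = (L - mu)/(L + mu) = 148/182 = 0.8132


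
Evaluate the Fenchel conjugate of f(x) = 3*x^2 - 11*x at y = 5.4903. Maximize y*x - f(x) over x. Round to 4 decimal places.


f*(y) = sup_x {y*x - a*x^2 - b*x} = sup_x {(y-b)*x - a*x^2}
FOC: (y - b) - 2a*x = 0 => x* = (y - b)/(2a)
x* = (5.4903 + 11)/(2*3) = 2.7484
f*(5.4903) = (y-b)^2/(4a) = (5.4903 + 11)^2/(4*3)
= 271.93/12 = 22.6608


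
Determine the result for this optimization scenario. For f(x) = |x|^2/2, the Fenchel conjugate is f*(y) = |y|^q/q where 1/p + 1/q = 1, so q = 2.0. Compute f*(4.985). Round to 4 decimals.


The conjugate exponent q satisfies 1/p + 1/q = 1.
p = 2, so q = 2/(2 - 1) = 2.0
|y|^q = 4.985^2.0 = 24.8502
f*(4.985) = 24.8502 / 2.0 = 12.4251
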